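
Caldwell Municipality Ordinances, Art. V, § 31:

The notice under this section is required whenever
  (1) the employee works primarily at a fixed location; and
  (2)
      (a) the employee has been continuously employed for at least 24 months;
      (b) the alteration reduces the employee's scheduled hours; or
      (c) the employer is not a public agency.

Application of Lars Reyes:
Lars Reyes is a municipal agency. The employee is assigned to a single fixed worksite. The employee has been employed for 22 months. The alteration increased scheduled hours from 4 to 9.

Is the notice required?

No — not required.

(1) fixed location — satisfied.
(a) tenure ≥ 24 mo. — not satisfied.
(b) hours reduced — not satisfied.
(c) not (public agency) — not met.
So (2) is not satisfied (F OR F OR F).
So Overall is not satisfied (T AND F).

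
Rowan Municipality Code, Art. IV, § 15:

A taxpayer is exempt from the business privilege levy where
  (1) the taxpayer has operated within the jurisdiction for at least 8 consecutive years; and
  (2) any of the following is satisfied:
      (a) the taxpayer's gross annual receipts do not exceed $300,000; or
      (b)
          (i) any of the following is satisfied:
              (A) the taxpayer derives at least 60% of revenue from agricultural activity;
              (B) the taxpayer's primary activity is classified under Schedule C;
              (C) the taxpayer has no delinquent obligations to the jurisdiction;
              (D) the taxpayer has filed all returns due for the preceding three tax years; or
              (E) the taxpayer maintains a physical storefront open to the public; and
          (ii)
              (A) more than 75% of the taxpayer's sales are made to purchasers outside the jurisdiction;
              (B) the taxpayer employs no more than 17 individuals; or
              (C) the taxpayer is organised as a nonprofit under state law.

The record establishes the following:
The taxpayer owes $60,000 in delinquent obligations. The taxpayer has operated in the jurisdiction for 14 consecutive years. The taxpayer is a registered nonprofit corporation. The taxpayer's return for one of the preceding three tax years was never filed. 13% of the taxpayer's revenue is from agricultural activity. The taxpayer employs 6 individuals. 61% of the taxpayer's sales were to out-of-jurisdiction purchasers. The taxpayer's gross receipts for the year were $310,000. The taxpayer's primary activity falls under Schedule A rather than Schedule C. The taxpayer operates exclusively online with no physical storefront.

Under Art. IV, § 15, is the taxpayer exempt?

(1) ≥ 8 yrs in jurisdiction — satisfied.
(a) receipts ≤ $300,000 — fails.
(A) ≥60% agricultural — fails.
(B) Schedule C activity — not met.
(C) no delinquency — not met.
(D) returns current — fails.
(E) has storefront — not met.
So (i) is not satisfied (F OR F OR F OR F OR F).
(A) >75% out-of-jur. sales — not met.
(B) ≤ 17 employees — holds.
(C) nonprofit — met.
So (ii) is satisfied (F OR T OR T).
So (b) is not satisfied (F AND T).
(2): F OR F → false.
Overall = T AND F = false.

No — not exempt.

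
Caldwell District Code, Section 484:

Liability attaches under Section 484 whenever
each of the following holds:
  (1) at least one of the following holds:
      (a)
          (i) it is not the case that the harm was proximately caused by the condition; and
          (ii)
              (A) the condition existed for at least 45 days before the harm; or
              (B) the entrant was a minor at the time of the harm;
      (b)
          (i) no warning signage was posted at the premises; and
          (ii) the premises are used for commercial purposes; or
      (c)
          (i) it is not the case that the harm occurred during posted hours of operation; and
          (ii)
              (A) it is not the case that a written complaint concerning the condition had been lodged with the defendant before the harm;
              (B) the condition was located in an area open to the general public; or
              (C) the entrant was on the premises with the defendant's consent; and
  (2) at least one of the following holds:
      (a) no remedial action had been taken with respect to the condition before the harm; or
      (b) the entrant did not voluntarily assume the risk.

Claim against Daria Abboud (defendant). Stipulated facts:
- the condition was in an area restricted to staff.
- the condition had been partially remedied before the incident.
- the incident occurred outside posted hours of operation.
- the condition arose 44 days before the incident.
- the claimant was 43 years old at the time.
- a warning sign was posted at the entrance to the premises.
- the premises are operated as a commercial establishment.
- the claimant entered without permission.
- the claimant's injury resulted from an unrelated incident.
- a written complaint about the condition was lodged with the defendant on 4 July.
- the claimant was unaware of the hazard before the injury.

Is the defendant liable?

(i) not (proximate cause) — holds.
(A) condition ≥45 days old — not met.
(B) entrant a minor — not met.
(ii): F OR F → false.
(a) = T AND F = false.
(i) no signage posted — fails.
(ii) commercial use — satisfied.
(b): F AND T → false.
(i) not (during posted hours) — holds.
(A) not (complaint lodged) — fails.
(B) public area — not satisfied.
(C) consent to enter — not satisfied.
(ii): F OR F OR F → false.
(c): T AND F → false.
(1): F OR F OR F → false.
(a) no remedial action — not met.
(b) no assumed risk — satisfied.
(2) = F OR T = true.
Overall: F AND T → false.

No — not liable.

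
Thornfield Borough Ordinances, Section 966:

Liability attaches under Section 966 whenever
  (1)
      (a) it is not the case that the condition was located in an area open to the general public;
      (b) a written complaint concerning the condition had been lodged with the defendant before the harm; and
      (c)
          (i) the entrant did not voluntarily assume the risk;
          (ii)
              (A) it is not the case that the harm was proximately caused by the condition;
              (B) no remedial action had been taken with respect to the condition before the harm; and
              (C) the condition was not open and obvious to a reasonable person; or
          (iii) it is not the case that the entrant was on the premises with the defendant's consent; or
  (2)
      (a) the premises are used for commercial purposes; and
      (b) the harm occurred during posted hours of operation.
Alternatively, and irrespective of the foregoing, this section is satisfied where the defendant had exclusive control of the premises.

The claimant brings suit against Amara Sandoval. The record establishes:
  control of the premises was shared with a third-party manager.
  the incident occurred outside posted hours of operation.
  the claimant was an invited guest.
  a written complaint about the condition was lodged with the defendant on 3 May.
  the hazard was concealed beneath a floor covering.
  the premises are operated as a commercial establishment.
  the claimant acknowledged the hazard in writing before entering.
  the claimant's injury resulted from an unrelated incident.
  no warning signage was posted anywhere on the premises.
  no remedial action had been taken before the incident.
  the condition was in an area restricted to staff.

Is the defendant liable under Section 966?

(a) not (public area) — met.
(b) complaint lodged — met.
(i) no assumed risk — not met.
(A) not (proximate cause) — satisfied.
(B) no remedial action — satisfied.
(C) not open/obvious — met.
(ii) = T AND T AND T = true.
(iii) not (consent to enter) — not satisfied.
(c): F OR T OR F → true.
So (1) is satisfied (T AND T AND T).
(a) commercial use — met.
(b) during posted hours — fails.
So (2) is not satisfied (T AND F).
Overall = T OR F = true.
Exception (exclusive control) — not satisfied.
Result: main true OR exception false → true.

Yes — liable.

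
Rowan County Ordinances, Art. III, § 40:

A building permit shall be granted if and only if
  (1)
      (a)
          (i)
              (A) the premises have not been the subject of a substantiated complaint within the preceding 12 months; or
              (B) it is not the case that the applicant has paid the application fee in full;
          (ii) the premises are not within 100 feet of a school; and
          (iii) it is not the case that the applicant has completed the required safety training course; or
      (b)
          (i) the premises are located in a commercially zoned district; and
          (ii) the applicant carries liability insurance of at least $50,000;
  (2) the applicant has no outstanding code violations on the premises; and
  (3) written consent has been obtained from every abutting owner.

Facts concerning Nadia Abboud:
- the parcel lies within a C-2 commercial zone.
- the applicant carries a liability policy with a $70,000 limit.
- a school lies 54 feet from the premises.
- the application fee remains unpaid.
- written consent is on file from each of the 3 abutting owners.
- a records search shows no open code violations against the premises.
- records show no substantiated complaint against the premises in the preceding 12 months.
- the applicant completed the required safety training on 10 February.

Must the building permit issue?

(A) no complaint in 12 mo. — satisfied.
(B) not (fee paid) — met.
(i) = T OR T = true.
(ii) ≥100 ft from school — not met.
(iii) not (safety training) — not met.
So (a) is not satisfied (T AND F AND F).
(i) commercially zoned — met.
(ii) insurance ≥ $50,000 — holds.
(b) = T AND T = true.
(1) = F OR T = true.
(2) no code violations — met.
(3) all abutters consent — satisfied.
So Overall is satisfied (T AND T AND T).

Yes — granted.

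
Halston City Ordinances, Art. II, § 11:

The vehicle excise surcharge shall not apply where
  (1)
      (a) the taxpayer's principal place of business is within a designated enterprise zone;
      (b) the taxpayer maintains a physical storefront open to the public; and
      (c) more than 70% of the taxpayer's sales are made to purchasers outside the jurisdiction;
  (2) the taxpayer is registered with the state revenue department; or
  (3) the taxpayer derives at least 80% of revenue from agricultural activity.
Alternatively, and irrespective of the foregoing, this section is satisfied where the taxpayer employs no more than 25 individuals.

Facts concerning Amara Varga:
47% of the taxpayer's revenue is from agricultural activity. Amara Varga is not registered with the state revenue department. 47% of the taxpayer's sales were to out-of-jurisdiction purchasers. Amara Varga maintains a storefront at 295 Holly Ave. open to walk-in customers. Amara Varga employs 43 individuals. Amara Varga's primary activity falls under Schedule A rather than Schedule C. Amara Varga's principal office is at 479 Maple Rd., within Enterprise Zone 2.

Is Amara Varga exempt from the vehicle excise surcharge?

No — not exempt.

(a) in enterprise zone — satisfied.
(b) has storefront — holds.
(c) >70% out-of-jur. sales — not satisfied.
(1) = T AND T AND F = false.
(2) state-registered — not met.
(3) ≥80% agricultural — not satisfied.
So Overall is not satisfied (F OR F OR F).
Exception (≤ 25 employees) — not satisfied.
Result: main false OR exception false → false.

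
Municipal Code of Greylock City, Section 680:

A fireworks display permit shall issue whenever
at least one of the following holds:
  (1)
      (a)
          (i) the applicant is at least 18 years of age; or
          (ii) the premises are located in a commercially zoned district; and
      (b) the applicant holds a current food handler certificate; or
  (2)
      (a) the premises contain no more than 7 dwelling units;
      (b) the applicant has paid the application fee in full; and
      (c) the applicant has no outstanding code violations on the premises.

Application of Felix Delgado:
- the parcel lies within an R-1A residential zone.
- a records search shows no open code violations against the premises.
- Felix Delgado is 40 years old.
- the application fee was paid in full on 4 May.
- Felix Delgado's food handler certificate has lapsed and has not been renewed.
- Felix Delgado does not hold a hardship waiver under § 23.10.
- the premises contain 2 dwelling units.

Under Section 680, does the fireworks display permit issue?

(i) age ≥ 18 — met.
(ii) commercially zoned — fails.
(a) = T OR F = true.
(b) food handler cert. — not satisfied.
(1): T AND F → false.
(a) ≤ 7 units — met.
(b) fee paid — holds.
(c) no code violations — met.
So (2) is satisfied (T AND T AND T).
Overall = F OR T = true.

Yes — granted.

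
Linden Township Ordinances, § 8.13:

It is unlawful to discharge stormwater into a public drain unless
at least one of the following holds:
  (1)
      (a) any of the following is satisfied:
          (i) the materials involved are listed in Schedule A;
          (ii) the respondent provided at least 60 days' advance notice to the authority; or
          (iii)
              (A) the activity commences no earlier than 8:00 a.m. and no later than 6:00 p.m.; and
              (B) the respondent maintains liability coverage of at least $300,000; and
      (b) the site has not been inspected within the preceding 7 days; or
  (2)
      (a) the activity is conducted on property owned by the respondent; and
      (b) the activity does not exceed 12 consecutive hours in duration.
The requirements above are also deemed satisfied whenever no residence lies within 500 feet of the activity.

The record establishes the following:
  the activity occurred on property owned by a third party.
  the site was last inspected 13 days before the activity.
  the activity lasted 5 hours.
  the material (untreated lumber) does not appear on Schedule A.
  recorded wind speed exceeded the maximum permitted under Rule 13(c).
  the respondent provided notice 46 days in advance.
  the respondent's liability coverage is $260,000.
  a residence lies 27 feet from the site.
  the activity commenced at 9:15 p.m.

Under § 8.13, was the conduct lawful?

(i) Schedule A material — not met.
(ii) ≥60 days' notice — not met.
(A) start within hours — not satisfied.
(B) coverage ≥ $300,000 — not satisfied.
(iii) = F AND F = false.
(a) = F OR F OR F = false.
(b) not (site inspected) — holds.
(1): F AND T → false.
(a) own property — fails.
(b) ≤ 12 hrs duration — met.
So (2) is not satisfied (F AND T).
Overall: F OR F → false.
Exception (no residence in 500 ft) — not satisfied.
Result: main false OR exception false → false.

No — unlawful.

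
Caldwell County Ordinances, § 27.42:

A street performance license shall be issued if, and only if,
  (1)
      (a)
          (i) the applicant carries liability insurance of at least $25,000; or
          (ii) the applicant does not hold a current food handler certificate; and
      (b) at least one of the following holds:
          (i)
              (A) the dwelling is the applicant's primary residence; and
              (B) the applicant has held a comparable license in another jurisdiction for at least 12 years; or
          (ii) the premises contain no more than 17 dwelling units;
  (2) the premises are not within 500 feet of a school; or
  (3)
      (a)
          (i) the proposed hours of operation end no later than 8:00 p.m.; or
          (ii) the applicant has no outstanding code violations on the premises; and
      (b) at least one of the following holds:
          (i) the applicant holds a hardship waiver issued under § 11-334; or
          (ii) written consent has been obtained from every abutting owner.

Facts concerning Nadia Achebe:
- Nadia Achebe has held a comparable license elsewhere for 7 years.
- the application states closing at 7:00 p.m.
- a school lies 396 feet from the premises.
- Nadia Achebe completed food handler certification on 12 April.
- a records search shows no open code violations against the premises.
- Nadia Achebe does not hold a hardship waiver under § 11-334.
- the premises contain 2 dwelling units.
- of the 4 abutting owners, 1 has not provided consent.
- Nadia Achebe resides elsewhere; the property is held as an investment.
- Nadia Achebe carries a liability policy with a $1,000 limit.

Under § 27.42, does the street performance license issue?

No — denied.

(i) insurance ≥ $25,000 — not met.
(ii) not (food handler cert.) — not satisfied.
So (a) is not satisfied (F OR F).
(A) primary residence — fails.
(B) prior license ≥ 12 yr — not satisfied.
So (i) is not satisfied (F AND F).
(ii) ≤ 17 units — holds.
(b): F OR T → true.
(1) = F AND T = false.
(2) ≥500 ft from school — fails.
(i) closes by 8 p.m. — met.
(ii) no code violations — met.
(a): T OR T → true.
(i) hardship waiver — not met.
(ii) all abutters consent — not met.
So (b) is not satisfied (F OR F).
So (3) is not satisfied (T AND F).
Overall: F OR F OR F → false.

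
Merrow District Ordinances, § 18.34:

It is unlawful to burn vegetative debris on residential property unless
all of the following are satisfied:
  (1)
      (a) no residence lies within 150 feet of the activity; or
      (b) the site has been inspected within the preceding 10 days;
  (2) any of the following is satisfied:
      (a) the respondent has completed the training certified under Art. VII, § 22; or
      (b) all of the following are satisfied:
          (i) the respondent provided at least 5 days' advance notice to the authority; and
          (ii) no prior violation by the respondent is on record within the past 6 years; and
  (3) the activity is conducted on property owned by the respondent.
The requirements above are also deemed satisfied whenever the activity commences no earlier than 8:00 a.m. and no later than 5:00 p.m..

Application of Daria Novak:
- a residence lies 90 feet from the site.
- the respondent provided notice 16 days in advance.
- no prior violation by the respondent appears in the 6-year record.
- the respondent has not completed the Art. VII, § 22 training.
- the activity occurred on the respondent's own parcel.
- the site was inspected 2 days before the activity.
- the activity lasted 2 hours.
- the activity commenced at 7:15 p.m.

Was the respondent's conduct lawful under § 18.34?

(a) no residence in 150 ft — not satisfied.
(b) site inspected — met.
(1) = F OR T = true.
(a) training certified — not met.
(i) ≥5 days' notice — holds.
(ii) no prior violation — met.
(b) = T AND T = true.
(2): F OR T → true.
(3) own property — satisfied.
So Overall is satisfied (T AND T AND T).
Exception (start within hours) — not satisfied.
Result: main true OR exception false → true.

Yes — lawful.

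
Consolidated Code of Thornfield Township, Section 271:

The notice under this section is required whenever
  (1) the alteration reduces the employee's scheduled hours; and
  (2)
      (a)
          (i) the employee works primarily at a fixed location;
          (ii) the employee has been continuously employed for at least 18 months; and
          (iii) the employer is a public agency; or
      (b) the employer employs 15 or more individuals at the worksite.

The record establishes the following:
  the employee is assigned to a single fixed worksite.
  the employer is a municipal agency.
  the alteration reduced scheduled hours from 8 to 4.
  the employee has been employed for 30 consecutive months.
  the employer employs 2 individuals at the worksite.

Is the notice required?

Yes — required.

(1) hours reduced — satisfied.
(i) fixed location — holds.
(ii) tenure ≥ 18 mo. — holds.
(iii) public agency — satisfied.
(a) = T AND T AND T = true.
(b) ≥ 15 at site — fails.
So (2) is satisfied (T OR F).
Overall: T AND T → true.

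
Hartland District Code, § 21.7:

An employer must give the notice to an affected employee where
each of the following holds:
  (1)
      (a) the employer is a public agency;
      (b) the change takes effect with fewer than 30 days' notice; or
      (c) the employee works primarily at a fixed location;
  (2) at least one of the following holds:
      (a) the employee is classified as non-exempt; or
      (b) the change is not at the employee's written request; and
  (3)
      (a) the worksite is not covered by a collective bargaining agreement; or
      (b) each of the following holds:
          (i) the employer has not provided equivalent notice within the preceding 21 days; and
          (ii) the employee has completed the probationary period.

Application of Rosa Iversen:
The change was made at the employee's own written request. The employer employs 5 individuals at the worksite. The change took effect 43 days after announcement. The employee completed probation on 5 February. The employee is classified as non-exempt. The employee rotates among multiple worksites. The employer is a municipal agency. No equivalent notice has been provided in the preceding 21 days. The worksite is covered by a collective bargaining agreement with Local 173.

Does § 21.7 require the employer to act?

(a) public agency — holds.
(b) < 30 days' notice — not satisfied.
(c) fixed location — fails.
So (1) is satisfied (T OR F OR F).
(a) non-exempt — satisfied.
(b) not employee-requested — not met.
So (2) is satisfied (T OR F).
(a) no CBA — not satisfied.
(i) no recent notice — met.
(ii) past probation — holds.
(b) = T AND T = true.
(3): F OR T → true.
So Overall is satisfied (T AND T AND T).

Yes — required.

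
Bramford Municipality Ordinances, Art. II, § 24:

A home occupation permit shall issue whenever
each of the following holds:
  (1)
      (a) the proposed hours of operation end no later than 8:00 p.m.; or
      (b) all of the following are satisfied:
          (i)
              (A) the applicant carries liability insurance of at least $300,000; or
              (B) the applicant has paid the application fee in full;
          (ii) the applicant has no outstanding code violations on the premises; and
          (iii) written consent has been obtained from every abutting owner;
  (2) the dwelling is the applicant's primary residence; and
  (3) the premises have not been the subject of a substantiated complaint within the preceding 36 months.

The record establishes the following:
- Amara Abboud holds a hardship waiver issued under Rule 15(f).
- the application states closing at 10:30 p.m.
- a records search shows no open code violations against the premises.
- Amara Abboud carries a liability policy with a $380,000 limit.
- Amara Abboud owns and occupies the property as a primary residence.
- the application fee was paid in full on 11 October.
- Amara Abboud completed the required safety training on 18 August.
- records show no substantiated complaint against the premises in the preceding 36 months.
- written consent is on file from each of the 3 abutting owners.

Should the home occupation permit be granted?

Yes — granted.

(a) closes by 8 p.m. — not met.
(A) insurance ≥ $300,000 — met.
(B) fee paid — met.
(i): T OR T → true.
(ii) no code violations — met.
(iii) all abutters consent — satisfied.
So (b) is satisfied (T AND T AND T).
So (1) is satisfied (F OR T).
(2) primary residence — holds.
(3) no complaint in 36 mo. — satisfied.
So Overall is satisfied (T AND T AND T).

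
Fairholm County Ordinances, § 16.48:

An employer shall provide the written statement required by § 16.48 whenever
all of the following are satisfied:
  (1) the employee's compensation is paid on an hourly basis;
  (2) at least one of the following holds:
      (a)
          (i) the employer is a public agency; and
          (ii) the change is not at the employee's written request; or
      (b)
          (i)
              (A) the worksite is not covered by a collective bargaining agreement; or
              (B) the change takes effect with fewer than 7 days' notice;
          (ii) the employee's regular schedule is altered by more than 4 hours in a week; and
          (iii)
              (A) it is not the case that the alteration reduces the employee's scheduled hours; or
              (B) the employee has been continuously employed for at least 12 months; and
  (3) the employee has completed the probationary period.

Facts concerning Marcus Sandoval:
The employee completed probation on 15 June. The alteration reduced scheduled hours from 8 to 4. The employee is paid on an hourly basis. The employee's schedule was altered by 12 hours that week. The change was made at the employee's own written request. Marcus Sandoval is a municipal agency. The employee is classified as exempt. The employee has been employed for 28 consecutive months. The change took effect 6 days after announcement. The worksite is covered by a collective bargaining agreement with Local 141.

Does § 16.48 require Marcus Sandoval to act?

(1) hourly-paid — satisfied.
(i) public agency — met.
(ii) not employee-requested — fails.
So (a) is not satisfied (T AND F).
(A) no CBA — fails.
(B) < 7 days' notice — met.
So (i) is satisfied (F OR T).
(ii) schedule shift > 4h — holds.
(A) not (hours reduced) — not satisfied.
(B) tenure ≥ 12 mo. — met.
(iii): F OR T → true.
(b): T AND T AND T → true.
So (2) is satisfied (F OR T).
(3) past probation — met.
Overall = T AND T AND T = true.

Yes — required.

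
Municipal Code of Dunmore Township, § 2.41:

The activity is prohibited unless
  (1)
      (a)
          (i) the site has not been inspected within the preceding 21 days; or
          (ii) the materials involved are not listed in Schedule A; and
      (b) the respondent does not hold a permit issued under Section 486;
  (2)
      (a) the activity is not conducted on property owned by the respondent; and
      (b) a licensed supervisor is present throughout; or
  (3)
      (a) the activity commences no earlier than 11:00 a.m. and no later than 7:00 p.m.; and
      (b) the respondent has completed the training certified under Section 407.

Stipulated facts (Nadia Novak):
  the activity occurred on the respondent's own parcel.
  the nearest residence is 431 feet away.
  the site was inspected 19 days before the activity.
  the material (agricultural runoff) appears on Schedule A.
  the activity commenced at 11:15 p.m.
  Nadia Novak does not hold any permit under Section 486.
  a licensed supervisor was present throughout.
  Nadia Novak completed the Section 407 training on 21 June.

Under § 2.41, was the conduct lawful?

(i) not (site inspected) — not satisfied.
(ii) not (Schedule A material) — not satisfied.
(a) = F OR F = false.
(b) not (holds permit) — satisfied.
(1): F AND T → false.
(a) not (own property) — fails.
(b) supervisor present — met.
So (2) is not satisfied (F AND T).
(a) start within hours — fails.
(b) training certified — met.
So (3) is not satisfied (F AND T).
Overall = F OR F OR F = false.

No — unlawful.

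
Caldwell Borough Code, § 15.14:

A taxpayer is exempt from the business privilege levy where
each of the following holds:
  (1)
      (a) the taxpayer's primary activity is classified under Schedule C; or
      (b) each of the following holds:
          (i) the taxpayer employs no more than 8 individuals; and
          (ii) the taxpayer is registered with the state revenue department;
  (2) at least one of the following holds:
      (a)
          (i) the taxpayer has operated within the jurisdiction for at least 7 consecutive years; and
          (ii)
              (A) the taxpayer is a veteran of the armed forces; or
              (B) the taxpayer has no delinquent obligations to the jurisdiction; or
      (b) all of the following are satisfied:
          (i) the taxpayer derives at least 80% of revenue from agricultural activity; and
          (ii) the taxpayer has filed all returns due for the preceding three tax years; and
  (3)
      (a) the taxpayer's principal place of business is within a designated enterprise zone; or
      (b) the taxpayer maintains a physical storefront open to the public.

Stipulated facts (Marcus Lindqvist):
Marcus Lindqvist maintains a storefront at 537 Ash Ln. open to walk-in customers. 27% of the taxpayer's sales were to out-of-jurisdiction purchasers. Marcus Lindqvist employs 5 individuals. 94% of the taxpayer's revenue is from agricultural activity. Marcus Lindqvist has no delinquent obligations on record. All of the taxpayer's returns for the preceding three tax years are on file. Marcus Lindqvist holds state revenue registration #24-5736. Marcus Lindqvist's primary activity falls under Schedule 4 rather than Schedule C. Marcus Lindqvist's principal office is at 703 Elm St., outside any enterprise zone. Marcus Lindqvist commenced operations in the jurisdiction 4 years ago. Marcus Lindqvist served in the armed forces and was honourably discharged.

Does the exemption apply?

Yes — exempt.

(a) Schedule C activity — not met.
(i) ≤ 8 employees — met.
(ii) state-registered — met.
(b): T AND T → true.
(1): F OR T → true.
(i) ≥ 7 yrs in jurisdiction — not met.
(A) veteran — holds.
(B) no delinquency — satisfied.
So (ii) is satisfied (T OR T).
(a) = F AND T = false.
(i) ≥80% agricultural — holds.
(ii) returns current — satisfied.
(b): T AND T → true.
So (2) is satisfied (F OR T).
(a) in enterprise zone — not met.
(b) has storefront — met.
So (3) is satisfied (F OR T).
Overall: T AND T AND T → true.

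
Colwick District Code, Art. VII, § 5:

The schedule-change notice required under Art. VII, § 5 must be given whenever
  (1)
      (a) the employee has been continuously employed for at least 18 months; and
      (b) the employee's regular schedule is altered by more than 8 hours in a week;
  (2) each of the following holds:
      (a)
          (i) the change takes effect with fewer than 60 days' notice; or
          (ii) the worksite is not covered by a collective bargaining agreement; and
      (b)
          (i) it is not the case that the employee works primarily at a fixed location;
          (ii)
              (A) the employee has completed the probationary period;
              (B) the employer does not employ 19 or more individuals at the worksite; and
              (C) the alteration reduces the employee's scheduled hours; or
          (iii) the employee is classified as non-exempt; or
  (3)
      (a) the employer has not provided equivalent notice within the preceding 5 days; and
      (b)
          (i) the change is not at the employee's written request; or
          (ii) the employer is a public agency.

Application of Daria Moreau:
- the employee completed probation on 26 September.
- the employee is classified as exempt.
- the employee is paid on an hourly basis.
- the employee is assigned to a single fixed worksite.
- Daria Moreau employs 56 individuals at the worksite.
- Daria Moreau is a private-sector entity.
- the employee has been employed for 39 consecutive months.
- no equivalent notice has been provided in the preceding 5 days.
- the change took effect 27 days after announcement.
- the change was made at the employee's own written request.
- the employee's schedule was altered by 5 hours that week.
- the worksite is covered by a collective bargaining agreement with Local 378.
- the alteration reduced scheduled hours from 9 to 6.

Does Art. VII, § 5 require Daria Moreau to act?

No — not required.

(a) tenure ≥ 18 mo. — met.
(b) schedule shift > 8h — not met.
(1): T AND F → false.
(i) < 60 days' notice — holds.
(ii) no CBA — fails.
(a): T OR F → true.
(i) not (fixed location) — not satisfied.
(A) past probation — satisfied.
(B) not (≥ 19 at site) — not satisfied.
(C) hours reduced — met.
So (ii) is not satisfied (T AND F AND T).
(iii) non-exempt — not satisfied.
(b): F OR F OR F → false.
(2) = T AND F = false.
(a) no recent notice — met.
(i) not employee-requested — not met.
(ii) public agency — not satisfied.
So (b) is not satisfied (F OR F).
So (3) is not satisfied (T AND F).
Overall: F OR F OR F → false.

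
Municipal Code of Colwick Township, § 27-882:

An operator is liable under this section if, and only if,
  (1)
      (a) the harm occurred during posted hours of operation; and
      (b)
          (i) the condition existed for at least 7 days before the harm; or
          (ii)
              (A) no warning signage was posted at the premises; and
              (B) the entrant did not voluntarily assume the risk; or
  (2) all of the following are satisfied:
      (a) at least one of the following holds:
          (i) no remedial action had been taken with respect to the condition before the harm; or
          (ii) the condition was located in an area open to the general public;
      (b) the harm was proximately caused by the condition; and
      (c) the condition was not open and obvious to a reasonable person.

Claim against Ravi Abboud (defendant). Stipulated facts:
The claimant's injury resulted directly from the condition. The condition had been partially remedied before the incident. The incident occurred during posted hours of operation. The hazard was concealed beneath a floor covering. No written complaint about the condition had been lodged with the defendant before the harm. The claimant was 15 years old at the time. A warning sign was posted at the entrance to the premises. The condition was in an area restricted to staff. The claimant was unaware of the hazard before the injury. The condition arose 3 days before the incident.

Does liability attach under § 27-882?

(a) during posted hours — satisfied.
(i) condition ≥7 days old — fails.
(A) no signage posted — fails.
(B) no assumed risk — met.
(ii) = F AND T = false.
(b): F OR F → false.
(1): T AND F → false.
(i) no remedial action — not satisfied.
(ii) public area — not satisfied.
(a) = F OR F = false.
(b) proximate cause — met.
(c) not open/obvious — holds.
So (2) is not satisfied (F AND T AND T).
So Overall is not satisfied (F OR F).

No — not liable.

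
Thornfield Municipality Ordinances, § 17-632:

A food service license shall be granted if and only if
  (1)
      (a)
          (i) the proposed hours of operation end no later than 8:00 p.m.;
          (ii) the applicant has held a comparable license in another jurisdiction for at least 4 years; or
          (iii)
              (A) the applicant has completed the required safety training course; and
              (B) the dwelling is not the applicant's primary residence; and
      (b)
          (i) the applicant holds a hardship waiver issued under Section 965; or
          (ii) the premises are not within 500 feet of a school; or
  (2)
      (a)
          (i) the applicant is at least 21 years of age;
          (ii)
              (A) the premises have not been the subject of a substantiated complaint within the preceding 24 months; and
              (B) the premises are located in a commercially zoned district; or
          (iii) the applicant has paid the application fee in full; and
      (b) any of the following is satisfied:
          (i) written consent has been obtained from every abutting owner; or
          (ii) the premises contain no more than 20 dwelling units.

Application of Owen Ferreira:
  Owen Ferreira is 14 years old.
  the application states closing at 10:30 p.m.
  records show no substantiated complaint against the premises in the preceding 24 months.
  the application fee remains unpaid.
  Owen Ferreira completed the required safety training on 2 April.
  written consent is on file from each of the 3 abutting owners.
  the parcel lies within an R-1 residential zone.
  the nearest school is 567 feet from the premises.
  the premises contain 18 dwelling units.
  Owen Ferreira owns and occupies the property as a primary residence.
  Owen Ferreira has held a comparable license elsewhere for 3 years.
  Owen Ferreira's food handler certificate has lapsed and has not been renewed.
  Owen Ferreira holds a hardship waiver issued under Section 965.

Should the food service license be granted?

(i) closes by 8 p.m. — not met.
(ii) prior license ≥ 4 yr — fails.
(A) safety training — holds.
(B) not (primary residence) — not satisfied.
(iii) = T AND F = false.
So (a) is not satisfied (F OR F OR F).
(i) hardship waiver — met.
(ii) ≥500 ft from school — holds.
(b): T OR T → true.
(1): F AND T → false.
(i) age ≥ 21 — not met.
(A) no complaint in 24 mo. — met.
(B) commercially zoned — not satisfied.
(ii) = T AND F = false.
(iii) fee paid — fails.
(a) = F OR F OR F = false.
(i) all abutters consent — holds.
(ii) ≤ 20 units — satisfied.
(b) = T OR T = true.
(2) = F AND T = false.
Overall = F OR F = false.

No — denied.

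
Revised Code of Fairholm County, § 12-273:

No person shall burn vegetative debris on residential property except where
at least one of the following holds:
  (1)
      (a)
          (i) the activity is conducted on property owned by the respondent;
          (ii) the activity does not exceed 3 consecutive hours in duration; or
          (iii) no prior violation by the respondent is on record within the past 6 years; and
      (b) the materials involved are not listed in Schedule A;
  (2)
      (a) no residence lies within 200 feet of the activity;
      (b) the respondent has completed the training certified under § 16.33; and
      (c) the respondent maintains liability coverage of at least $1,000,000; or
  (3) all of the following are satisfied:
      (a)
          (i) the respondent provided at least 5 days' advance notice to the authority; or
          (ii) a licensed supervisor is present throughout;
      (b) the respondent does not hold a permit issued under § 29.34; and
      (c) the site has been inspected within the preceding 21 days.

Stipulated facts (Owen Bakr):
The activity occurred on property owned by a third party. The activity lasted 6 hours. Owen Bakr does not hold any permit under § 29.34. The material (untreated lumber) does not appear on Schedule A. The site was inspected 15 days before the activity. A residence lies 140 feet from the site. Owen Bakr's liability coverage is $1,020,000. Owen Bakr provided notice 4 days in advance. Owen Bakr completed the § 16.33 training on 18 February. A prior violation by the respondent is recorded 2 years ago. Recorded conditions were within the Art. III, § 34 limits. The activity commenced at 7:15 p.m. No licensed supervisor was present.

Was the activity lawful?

No — unlawful.

(i) own property — fails.
(ii) ≤ 3 hrs duration — not met.
(iii) no prior violation — not satisfied.
So (a) is not satisfied (F OR F OR F).
(b) not (Schedule A material) — holds.
(1): F AND T → false.
(a) no residence in 200 ft — not met.
(b) training certified — satisfied.
(c) coverage ≥ $1,000,000 — met.
So (2) is not satisfied (F AND T AND T).
(i) ≥5 days' notice — fails.
(ii) supervisor present — not satisfied.
(a): F OR F → false.
(b) not (holds permit) — met.
(c) site inspected — holds.
(3) = F AND T AND T = false.
Overall = F OR F OR F = false.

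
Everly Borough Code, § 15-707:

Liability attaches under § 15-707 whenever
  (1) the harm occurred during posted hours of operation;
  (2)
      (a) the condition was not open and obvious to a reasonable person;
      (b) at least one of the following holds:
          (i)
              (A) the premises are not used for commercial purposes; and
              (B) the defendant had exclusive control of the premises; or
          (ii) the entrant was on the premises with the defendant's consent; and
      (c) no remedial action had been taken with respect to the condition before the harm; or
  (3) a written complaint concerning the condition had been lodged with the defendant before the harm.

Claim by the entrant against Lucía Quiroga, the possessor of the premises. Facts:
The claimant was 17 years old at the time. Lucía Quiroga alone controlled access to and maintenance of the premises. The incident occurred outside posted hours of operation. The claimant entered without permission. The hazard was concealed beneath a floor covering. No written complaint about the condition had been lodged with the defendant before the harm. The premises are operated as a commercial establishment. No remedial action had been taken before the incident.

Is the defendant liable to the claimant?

(1) during posted hours — not satisfied.
(a) not open/obvious — satisfied.
(A) not (commercial use) — not met.
(B) exclusive control — holds.
(i): F AND T → false.
(ii) consent to enter — not satisfied.
(b): F OR F → false.
(c) no remedial action — satisfied.
So (2) is not satisfied (T AND F AND T).
(3) complaint lodged — not satisfied.
Overall = F OR F OR F = false.

No — not liable.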